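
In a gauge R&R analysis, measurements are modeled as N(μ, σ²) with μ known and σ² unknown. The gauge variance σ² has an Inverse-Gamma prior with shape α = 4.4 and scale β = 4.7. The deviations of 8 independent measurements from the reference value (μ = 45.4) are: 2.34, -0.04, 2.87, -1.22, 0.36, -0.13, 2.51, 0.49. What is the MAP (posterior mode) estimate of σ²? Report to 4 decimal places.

1.6643

With known mean μ and an Inverse-Gamma(α, β) prior on σ², the Normal likelihood is conjugate: posterior is Inv-Gamma(α + n/2, β + Σ(xᵢ−μ)²/2).
Σ(xᵢ−μ)² = (2.34)² + (-0.04)² + (2.87)² + (-1.22)² + (0.36)² + (-0.13)² + (2.51)² + (0.49)² = 21.8892.
Posterior: Inv-Gamma(4.4 + 8/2, 4.7 + 21.8892/2) = Inv-Gamma(8.40, 15.64460).
Mode = β/(α+1) = 15.64460/9.40 = 1.6643.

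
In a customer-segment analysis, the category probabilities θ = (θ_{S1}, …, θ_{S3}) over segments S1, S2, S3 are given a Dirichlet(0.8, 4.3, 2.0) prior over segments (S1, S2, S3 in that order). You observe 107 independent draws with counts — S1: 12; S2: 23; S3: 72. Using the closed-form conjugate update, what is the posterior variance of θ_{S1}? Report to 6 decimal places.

0.000865

The Dirichlet prior is conjugate to the Multinomial likelihood: each posterior αⱼ = prior αⱼ + observed count nⱼ.
Posterior concentration: (12.8, 27.3, 74.0), total = 114.1.
Var[θ_j] = α_j(Σα−α_j)/((Σα)²(Σα+1)) = 12.8·101.3/(114.1²·115.1) = 0.000865.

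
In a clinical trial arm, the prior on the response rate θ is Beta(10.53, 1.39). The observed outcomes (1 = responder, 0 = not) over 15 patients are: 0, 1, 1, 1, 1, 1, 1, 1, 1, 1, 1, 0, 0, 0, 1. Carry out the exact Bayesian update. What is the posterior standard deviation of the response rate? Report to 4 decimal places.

0.0757

The Beta prior is conjugate to a Binomial/Bernoulli likelihood; the update adds successes to α and failures to β.
Posterior: Beta(α+k, β+n−k) = Beta(10.53+11, 1.39+4) = Beta(21.53, 5.39).
Var = αβ/((α+β)²(α+β+1)) = 21.53·5.39/(26.92²·27.92) = 0.00573545; SD = √0.00573545 = 0.0757.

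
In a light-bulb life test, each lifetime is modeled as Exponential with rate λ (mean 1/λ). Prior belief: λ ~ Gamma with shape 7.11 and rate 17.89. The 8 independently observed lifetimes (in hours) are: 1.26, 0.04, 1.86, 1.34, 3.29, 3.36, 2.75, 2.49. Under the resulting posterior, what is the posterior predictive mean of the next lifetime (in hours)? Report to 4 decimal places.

2.4295

With a Gamma(shape α, rate β) prior on the exponential rate λ, the posterior after n observations with total T = Σxᵢ is Gamma(α+n, β+T).
Sum of observations T = 16.39 hours; n = 8.
Posterior: Gamma(7.11+8, 17.89+16.39) = Gamma(15.11, 34.28).
The predictive distribution for the next observation is Lomax; its mean is β/(α−1) = 34.28/14.11 = 2.4295.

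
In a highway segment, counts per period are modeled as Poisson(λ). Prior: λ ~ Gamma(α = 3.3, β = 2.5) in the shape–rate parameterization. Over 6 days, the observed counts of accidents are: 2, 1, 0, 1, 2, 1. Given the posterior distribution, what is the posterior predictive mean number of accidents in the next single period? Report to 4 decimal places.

1.2118

With a Gamma(shape α, rate β) prior, the Poisson likelihood is conjugate: the posterior is Gamma(α + ΣXᵢ, β + n).
Sum of counts S = 7 over n = 6 days.
Posterior: Gamma(α+S, β+n) = Gamma(3.3+7, 2.5+6) = Gamma(10.3, 8.5).
The predictive distribution for one future period is NegBinom with mean α/β = 1.2118.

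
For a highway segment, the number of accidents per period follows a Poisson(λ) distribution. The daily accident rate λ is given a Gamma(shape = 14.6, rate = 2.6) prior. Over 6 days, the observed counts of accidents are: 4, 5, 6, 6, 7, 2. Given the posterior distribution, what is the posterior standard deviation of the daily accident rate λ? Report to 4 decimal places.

With a Gamma(shape α, rate β) prior, the Poisson likelihood is conjugate: the posterior is Gamma(α + ΣXᵢ, β + n).
Sum of counts S = 30 over n = 6 days.
Posterior: Gamma(α+S, β+n) = Gamma(14.6+30, 2.6+6) = Gamma(44.6, 8.6).
SD = √α/β = √44.6/8.6 = 0.7765.

0.7765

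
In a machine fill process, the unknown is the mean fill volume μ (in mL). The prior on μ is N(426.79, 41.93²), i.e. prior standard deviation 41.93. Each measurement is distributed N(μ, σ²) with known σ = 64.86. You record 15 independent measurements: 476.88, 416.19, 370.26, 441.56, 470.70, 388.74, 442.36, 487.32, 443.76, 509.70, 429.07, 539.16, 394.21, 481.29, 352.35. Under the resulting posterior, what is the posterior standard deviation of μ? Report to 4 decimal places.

15.5522

For Normal data with known variance σ², a Normal(μ₀, σ₀²) prior on μ is conjugate. Posterior precision = 1/σ₀² + n/σ²; posterior mean is the precision-weighted average of μ₀ and x̄.
σ₀² = 41.93² = 1758.1249, σ² = 64.86² = 4206.8196; σ² + n·σ₀² = 4206.8196 + 15·1758.1249 = 30578.6931.
Posterior precision = 1/σ₀² + n/σ² = 1/1758.1249 + 15/4206.8196 = (σ² + n·σ₀²)/(σ₀²σ²) = 30578.6931/(1758.1249·4206.8196); posterior variance σₙ² = σ₀²σ²/(σ² + n·σ₀²) = 1758.1249·4206.8196/30578.6931 = 241.871497.
Posterior SD = √σₙ² = √(1758.1249·4206.8196/30578.6931) = 15.5522.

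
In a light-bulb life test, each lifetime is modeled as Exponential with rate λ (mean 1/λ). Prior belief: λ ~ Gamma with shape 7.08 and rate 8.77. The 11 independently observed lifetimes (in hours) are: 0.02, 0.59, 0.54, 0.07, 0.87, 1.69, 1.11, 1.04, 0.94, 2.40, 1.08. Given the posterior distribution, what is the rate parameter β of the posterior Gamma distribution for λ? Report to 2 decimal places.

19.12

With a Gamma(shape α, rate β) prior on the exponential rate λ, the posterior after n observations with total T = Σxᵢ is Gamma(α+n, β+T).
Sum of observations T = 10.35 hours; n = 11.
Posterior: Gamma(7.08+11, 8.77+10.35) = Gamma(18.08, 19.12).
Posterior β = 19.12.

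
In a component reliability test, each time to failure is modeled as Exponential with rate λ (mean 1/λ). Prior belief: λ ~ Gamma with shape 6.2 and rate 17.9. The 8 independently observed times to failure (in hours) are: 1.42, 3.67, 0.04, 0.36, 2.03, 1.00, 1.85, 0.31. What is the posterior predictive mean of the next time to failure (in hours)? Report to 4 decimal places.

2.1652

With a Gamma(shape α, rate β) prior on the exponential rate λ, the posterior after n observations with total T = Σxᵢ is Gamma(α+n, β+T).
Sum of observations T = 10.68 hours; n = 8.
Posterior: Gamma(6.2+8, 17.9+10.68) = Gamma(14.2, 28.58).
The predictive distribution for the next observation is Lomax; its mean is β/(α−1) = 28.58/13.2 = 2.1652.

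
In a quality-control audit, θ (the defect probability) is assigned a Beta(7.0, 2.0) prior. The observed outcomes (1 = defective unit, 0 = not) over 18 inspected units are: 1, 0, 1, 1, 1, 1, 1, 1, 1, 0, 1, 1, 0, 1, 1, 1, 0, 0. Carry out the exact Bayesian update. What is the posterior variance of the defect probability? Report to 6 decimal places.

The Beta prior is conjugate to a Binomial/Bernoulli likelihood; the update adds successes to α and failures to β.
Posterior: Beta(α+k, β+n−k) = Beta(7.0+13, 2.0+5) = Beta(20.0, 7.0).
Var = αβ/((α+β)²(α+β+1)) = 20.0·7.0/(27.0²·28.0) = 0.006859.

0.006859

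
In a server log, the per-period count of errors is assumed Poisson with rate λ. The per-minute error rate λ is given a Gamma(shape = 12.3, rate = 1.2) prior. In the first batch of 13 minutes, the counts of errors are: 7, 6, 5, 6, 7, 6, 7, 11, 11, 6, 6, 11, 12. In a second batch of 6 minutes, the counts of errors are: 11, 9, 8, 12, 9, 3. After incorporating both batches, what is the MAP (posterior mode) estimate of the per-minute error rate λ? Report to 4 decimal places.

With a Gamma(shape α, rate β) prior, the Poisson likelihood is conjugate: the posterior is Gamma(α + ΣXᵢ, β + n).
Batch 1: sum of counts S = 101 over n = 13 minutes.
After batch 1: Gamma(α+S, β+n) = Gamma(12.3+101, 1.2+13) = Gamma(113.3, 14.2).
Batch 2: sum of counts S = 52 over n = 6 minutes.
After batch 2: Gamma(α+S, β+n) = Gamma(113.3+52, 14.2+6) = Gamma(165.3, 20.2).
Mode of Gamma(α,β) for α≥1 is (α−1)/β = 164.3/20.2 = 8.1337.

8.1337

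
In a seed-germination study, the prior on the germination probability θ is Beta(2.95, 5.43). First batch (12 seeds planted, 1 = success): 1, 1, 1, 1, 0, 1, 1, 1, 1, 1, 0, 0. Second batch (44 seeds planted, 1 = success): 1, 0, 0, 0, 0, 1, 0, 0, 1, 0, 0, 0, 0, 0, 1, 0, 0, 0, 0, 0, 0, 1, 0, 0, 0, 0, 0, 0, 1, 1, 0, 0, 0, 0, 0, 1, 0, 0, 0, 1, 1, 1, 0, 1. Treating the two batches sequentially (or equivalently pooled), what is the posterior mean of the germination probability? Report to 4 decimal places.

0.3720

The Beta prior is conjugate to a Binomial/Bernoulli likelihood; the update adds successes to α and failures to β.
After batch 1: Beta(2.95+9, 5.43+3) = Beta(11.95, 8.43).
After batch 2: Beta(11.95+12, 8.43+32) = Beta(23.95, 40.43).
Posterior mean = α/(α+β) = 23.95/64.38 = 0.3720.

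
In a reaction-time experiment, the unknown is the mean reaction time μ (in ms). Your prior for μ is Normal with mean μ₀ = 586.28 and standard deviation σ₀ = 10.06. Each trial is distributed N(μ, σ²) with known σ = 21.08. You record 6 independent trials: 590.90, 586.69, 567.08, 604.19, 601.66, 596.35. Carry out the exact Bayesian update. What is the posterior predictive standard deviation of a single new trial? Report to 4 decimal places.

22.0711

For Normal data with known variance σ², a Normal(μ₀, σ₀²) prior on μ is conjugate. Posterior precision = 1/σ₀² + n/σ²; posterior mean is the precision-weighted average of μ₀ and x̄.
σ₀² = 10.06² = 101.2036, σ² = 21.08² = 444.3664; σ² + n·σ₀² = 444.3664 + 6·101.2036 = 1051.588.
Posterior precision = 1/σ₀² + n/σ² = 1/101.2036 + 6/444.3664 = (σ² + n·σ₀²)/(σ₀²σ²) = 1051.588/(101.2036·444.3664); posterior variance σₙ² = σ₀²σ²/(σ² + n·σ₀²) = 101.2036·444.3664/1051.588 = 42.765303.
Predictive variance for one new observation = σₙ² + σ² = 101.2036·444.3664/1051.588 + 444.3664 = σ²·(σ₀² + 1051.588)/1051.588 = 444.3664·1152.7916/1051.588 = 487.131703; SD = √(444.3664·1152.7916/1051.588) = 22.0711.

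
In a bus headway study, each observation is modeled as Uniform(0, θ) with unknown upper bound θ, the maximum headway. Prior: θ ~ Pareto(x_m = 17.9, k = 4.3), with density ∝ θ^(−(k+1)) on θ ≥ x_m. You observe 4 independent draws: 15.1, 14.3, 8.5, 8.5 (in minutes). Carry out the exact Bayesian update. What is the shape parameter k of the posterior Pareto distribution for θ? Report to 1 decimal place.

8.3

A Pareto(scale x_m, shape k) prior on the upper bound θ of Uniform(0, θ) is conjugate: posterior is Pareto(max(x_m, max xᵢ), k + n).
Sample maximum = 15.1; prior scale x_m = 17.9 → posterior scale = max = 17.9.
Posterior shape = 4.3 + 4 = 8.3.
Posterior shape k = 8.3.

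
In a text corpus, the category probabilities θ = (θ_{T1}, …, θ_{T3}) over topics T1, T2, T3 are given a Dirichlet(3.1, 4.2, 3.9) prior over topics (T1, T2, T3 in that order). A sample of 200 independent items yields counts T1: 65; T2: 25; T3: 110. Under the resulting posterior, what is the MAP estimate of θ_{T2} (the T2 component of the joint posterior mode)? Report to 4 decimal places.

0.1354

The Dirichlet prior is conjugate to the Multinomial likelihood: each posterior αⱼ = prior αⱼ + observed count nⱼ.
Posterior concentration: (68.1, 29.2, 113.9), total = 211.2.
Joint mode component: (α_{T2}−1)/(Σα−K) = 28.2/208.2 = 0.1354.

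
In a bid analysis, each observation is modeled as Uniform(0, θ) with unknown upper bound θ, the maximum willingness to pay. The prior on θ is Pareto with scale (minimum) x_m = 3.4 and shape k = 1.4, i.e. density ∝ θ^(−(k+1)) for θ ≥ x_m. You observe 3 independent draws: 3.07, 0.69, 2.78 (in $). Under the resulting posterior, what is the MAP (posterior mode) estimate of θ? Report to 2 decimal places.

A Pareto(scale x_m, shape k) prior on the upper bound θ of Uniform(0, θ) is conjugate: posterior is Pareto(max(x_m, max xᵢ), k + n).
Sample maximum = 3.07; prior scale x_m = 3.4 → posterior scale = max = 3.40.
Posterior shape = 1.4 + 3 = 4.4.
The Pareto density is decreasing on [x_m, ∞), so the mode is x_m = 3.40.

3.40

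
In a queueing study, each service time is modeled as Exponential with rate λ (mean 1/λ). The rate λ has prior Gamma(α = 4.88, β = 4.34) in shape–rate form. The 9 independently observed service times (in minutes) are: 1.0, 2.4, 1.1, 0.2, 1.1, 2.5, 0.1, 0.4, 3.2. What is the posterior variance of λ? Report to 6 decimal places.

0.051986

With a Gamma(shape α, rate β) prior on the exponential rate λ, the posterior after n observations with total T = Σxᵢ is Gamma(α+n, β+T).
Sum of observations T = 12.0 minutes; n = 9.
Posterior: Gamma(4.88+9, 4.34+12.0) = Gamma(13.88, 16.34).
Var = α/β² = 0.051986.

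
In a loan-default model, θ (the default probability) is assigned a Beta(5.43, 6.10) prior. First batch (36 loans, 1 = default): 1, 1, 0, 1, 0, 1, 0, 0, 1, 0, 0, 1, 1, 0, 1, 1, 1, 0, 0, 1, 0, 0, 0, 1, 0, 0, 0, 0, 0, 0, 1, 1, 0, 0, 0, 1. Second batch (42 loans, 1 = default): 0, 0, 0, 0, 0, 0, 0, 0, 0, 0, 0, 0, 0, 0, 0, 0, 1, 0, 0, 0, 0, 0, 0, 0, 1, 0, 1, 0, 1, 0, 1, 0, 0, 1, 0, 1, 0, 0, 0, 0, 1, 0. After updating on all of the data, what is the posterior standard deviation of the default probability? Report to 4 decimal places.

The Beta prior is conjugate to a Binomial/Bernoulli likelihood; the update adds successes to α and failures to β.
After batch 1: Beta(5.43+15, 6.10+21) = Beta(20.43, 27.10).
After batch 2: Beta(20.43+8, 27.10+34) = Beta(28.43, 61.10).
Var = αβ/((α+β)²(α+β+1)) = 28.43·61.10/(89.53²·90.53) = 0.00239380; SD = √0.00239380 = 0.0489.

0.0489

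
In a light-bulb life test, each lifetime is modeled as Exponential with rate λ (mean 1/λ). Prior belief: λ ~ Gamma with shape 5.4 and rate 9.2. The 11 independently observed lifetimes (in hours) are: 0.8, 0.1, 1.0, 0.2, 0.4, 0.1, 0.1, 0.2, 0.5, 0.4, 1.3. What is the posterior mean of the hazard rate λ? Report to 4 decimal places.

1.1469

With a Gamma(shape α, rate β) prior on the exponential rate λ, the posterior after n observations with total T = Σxᵢ is Gamma(α+n, β+T).
Sum of observations T = 5.1 hours; n = 11.
Posterior: Gamma(5.4+11, 9.2+5.1) = Gamma(16.4, 14.3).
Posterior mean of λ = α/β = 16.4/14.3 = 1.1469.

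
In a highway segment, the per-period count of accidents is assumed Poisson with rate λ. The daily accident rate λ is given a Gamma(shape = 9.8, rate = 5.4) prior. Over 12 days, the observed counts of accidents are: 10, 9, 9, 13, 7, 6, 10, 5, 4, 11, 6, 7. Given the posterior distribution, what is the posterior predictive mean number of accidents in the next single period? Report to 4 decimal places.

6.1379

With a Gamma(shape α, rate β) prior, the Poisson likelihood is conjugate: the posterior is Gamma(α + ΣXᵢ, β + n).
Sum of counts S = 97 over n = 12 days.
Posterior: Gamma(α+S, β+n) = Gamma(9.8+97, 5.4+12) = Gamma(106.8, 17.4).
The predictive distribution for one future period is NegBinom with mean α/β = 6.1379.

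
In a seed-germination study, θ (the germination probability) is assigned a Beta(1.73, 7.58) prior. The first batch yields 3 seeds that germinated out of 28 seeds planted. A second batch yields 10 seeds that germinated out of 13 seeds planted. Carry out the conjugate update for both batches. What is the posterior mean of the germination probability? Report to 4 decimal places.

The Beta prior is conjugate to a Binomial/Bernoulli likelihood; the update adds successes to α and failures to β.
After batch 1: Beta(1.73+3, 7.58+25) = Beta(4.73, 32.58).
After batch 2: Beta(4.73+10, 32.58+3) = Beta(14.73, 35.58).
Posterior mean = α/(α+β) = 14.73/50.31 = 0.2928.

0.2928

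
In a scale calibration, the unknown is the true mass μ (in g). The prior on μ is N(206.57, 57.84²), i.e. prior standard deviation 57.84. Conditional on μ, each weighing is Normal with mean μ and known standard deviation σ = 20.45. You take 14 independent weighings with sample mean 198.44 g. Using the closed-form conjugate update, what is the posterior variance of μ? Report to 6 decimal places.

29.607245

For Normal data with known variance σ², a Normal(μ₀, σ₀²) prior on μ is conjugate. Posterior precision = 1/σ₀² + n/σ²; posterior mean is the precision-weighted average of μ₀ and x̄.
σ₀² = 57.84² = 3345.4656, σ² = 20.45² = 418.2025; σ² + n·σ₀² = 418.2025 + 14·3345.4656 = 47254.7209.
Posterior precision = 1/σ₀² + n/σ² = 1/3345.4656 + 14/418.2025 = (σ² + n·σ₀²)/(σ₀²σ²) = 47254.7209/(3345.4656·418.2025); posterior variance σₙ² = σ₀²σ²/(σ² + n·σ₀²) = 3345.4656·418.2025/47254.7209 = 29.607245.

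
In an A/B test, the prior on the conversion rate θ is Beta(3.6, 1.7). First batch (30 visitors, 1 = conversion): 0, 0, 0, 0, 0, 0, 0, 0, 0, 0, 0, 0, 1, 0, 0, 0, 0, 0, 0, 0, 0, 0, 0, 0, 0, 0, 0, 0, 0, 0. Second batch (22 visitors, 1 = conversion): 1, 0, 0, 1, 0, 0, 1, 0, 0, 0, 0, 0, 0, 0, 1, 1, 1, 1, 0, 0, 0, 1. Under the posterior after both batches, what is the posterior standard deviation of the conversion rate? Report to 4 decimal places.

0.0542

The Beta prior is conjugate to a Binomial/Bernoulli likelihood; the update adds successes to α and failures to β.
After batch 1: Beta(3.6+1, 1.7+29) = Beta(4.6, 30.7).
After batch 2: Beta(4.6+8, 30.7+14) = Beta(12.6, 44.7).
Var = αβ/((α+β)²(α+β+1)) = 12.6·44.7/(57.3²·58.3) = 0.00294239; SD = √0.00294239 = 0.0542.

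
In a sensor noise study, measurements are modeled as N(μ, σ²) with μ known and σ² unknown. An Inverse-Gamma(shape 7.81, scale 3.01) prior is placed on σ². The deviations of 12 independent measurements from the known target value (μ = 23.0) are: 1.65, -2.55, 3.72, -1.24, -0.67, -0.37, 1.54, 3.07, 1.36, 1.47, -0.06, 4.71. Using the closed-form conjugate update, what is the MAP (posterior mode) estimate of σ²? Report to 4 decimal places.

2.3363

With known mean μ and an Inverse-Gamma(α, β) prior on σ², the Normal likelihood is conjugate: posterior is Inv-Gamma(α + n/2, β + Σ(xᵢ−μ)²/2).
Σ(xᵢ−μ)² = (1.65)² + (-2.55)² + (3.72)² + (-1.24)² + (-0.67)² + (-0.37)² + (1.54)² + (3.07)² + (1.36)² + (1.47)² + (-0.06)² + (4.71)² = 63.1815.
Posterior: Inv-Gamma(7.81 + 12/2, 3.01 + 63.1815/2) = Inv-Gamma(13.81, 34.60075).
Mode = β/(α+1) = 34.60075/14.81 = 2.3363.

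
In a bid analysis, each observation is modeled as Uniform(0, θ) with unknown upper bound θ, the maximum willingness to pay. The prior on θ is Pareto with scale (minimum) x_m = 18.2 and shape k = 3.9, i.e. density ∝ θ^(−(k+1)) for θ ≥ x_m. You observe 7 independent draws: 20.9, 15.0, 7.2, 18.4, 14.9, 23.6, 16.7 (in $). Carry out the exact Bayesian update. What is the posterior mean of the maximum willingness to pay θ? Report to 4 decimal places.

A Pareto(scale x_m, shape k) prior on the upper bound θ of Uniform(0, θ) is conjugate: posterior is Pareto(max(x_m, max xᵢ), k + n).
Sample maximum = 23.6; prior scale x_m = 18.2 → posterior scale = max = 23.6.
Posterior shape = 3.9 + 7 = 10.9.
E[θ|data] = k·x_m/(k−1) = 10.9·23.6/9.9 = 25.9838.

25.9838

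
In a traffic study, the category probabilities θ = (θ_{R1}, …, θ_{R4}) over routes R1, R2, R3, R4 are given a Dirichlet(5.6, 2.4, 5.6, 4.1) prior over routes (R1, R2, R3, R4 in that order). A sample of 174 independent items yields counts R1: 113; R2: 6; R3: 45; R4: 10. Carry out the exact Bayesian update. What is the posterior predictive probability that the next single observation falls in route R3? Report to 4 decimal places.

0.2640

The Dirichlet prior is conjugate to the Multinomial likelihood: each posterior αⱼ = prior αⱼ + observed count nⱼ.
Posterior concentration: (118.6, 8.4, 50.6, 14.1), total = 191.7.
P(next = R3 | data) = α_{R3}/Σα = 0.2640.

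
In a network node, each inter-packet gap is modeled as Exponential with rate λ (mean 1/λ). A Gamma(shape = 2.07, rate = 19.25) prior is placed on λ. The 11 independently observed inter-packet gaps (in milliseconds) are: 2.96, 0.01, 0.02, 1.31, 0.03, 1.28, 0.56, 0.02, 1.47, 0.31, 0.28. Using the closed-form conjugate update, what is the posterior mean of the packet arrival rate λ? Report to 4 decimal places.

0.4753

With a Gamma(shape α, rate β) prior on the exponential rate λ, the posterior after n observations with total T = Σxᵢ is Gamma(α+n, β+T).
Sum of observations T = 8.25 milliseconds; n = 11.
Posterior: Gamma(2.07+11, 19.25+8.25) = Gamma(13.07, 27.50).
Posterior mean of λ = α/β = 13.07/27.50 = 0.4753.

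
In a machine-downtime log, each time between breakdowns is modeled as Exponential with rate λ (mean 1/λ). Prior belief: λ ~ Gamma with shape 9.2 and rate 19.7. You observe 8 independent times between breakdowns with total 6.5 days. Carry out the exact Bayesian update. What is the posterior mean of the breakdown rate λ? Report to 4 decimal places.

0.6565

With a Gamma(shape α, rate β) prior on the exponential rate λ, the posterior after n observations with total T = Σxᵢ is Gamma(α+n, β+T).
Posterior: Gamma(9.2+8, 19.7+6.5) = Gamma(17.2, 26.2).
Posterior mean of λ = α/β = 17.2/26.2 = 0.6565.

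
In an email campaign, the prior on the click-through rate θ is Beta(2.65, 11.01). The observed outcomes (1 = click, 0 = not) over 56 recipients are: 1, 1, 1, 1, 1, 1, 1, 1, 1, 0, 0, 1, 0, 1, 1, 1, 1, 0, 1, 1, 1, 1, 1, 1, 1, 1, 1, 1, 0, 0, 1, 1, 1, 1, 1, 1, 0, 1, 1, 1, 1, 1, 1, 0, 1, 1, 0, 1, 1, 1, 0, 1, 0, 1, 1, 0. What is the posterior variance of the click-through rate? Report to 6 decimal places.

The Beta prior is conjugate to a Binomial/Bernoulli likelihood; the update adds successes to α and failures to β.
Posterior: Beta(α+k, β+n−k) = Beta(2.65+44, 11.01+12) = Beta(46.65, 23.01).
Var = αβ/((α+β)²(α+β+1)) = 46.65·23.01/(69.66²·70.66) = 0.003131.

0.003131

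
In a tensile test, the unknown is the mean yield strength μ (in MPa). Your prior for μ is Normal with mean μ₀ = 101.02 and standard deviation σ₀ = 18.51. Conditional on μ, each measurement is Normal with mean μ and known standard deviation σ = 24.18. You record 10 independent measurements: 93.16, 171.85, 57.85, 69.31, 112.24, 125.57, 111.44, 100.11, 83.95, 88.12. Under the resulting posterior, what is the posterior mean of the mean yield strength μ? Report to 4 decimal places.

101.3104

For Normal data with known variance σ², a Normal(μ₀, σ₀²) prior on μ is conjugate. Posterior precision = 1/σ₀² + n/σ²; posterior mean is the precision-weighted average of μ₀ and x̄.
Σxᵢ = 93.16 + 171.85 + 57.85 + 69.31 + 112.24 + 125.57 + 111.44 + 100.11 + 83.95 + 88.12 = 1013.6, so n·x̄ = 1013.6.
σ₀² = 18.51² = 342.6201, σ² = 24.18² = 584.6724; σ² + n·σ₀² = 584.6724 + 10·342.6201 = 4010.8734.
Posterior mean = (μ₀/σ₀² + n·x̄/σ²)/(1/σ₀² + n/σ²) = (σ²·μ₀ + σ₀²·n·x̄)/(σ² + n·σ₀²) = (584.6724·101.02 + 342.6201·1013.6)/4010.8734 = 406343.339208/4010.8734 = 101.3104.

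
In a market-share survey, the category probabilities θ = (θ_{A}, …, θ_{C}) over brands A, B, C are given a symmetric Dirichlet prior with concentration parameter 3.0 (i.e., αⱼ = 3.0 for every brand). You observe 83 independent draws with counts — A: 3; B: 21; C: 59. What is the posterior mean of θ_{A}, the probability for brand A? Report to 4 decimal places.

0.0652

The Dirichlet prior is conjugate to the Multinomial likelihood: each posterior αⱼ = prior αⱼ + observed count nⱼ.
Posterior concentration: (6.0, 24.0, 62.0), total = 92.0.
E[θ_{A}|data] = α_{A}/Σα = 6.0/92.0 = 0.0652.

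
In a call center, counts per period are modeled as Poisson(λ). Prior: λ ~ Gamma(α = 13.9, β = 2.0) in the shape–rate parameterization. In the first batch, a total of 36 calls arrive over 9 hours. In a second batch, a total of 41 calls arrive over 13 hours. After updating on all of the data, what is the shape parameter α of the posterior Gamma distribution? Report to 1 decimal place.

90.9

With a Gamma(shape α, rate β) prior, the Poisson likelihood is conjugate: the posterior is Gamma(α + ΣXᵢ, β + n).
After batch 1: Gamma(α+S, β+n) = Gamma(13.9+36, 2.0+9) = Gamma(49.9, 11.0).
After batch 2: Gamma(α+S, β+n) = Gamma(49.9+41, 11.0+13) = Gamma(90.9, 24.0).
Posterior α = 90.9.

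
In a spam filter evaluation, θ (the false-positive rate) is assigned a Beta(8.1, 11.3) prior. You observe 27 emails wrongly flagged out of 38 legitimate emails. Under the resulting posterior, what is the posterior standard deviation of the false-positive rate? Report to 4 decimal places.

The Beta prior is conjugate to a Binomial/Bernoulli likelihood; the update adds successes to α and failures to β.
Posterior: Beta(α+k, β+n−k) = Beta(8.1+27, 11.3+11) = Beta(35.1, 22.3).
Var = αβ/((α+β)²(α+β+1)) = 35.1·22.3/(57.4²·58.4) = 0.00406795; SD = √0.00406795 = 0.0638.

0.0638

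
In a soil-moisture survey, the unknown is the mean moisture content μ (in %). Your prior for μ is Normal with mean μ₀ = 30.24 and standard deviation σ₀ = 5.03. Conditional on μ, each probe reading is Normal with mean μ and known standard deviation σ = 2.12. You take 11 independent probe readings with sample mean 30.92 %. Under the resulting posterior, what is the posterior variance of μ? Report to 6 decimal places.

0.402089

For Normal data with known variance σ², a Normal(μ₀, σ₀²) prior on μ is conjugate. Posterior precision = 1/σ₀² + n/σ²; posterior mean is the precision-weighted average of μ₀ and x̄.
σ₀² = 5.03² = 25.3009, σ² = 2.12² = 4.4944; σ² + n·σ₀² = 4.4944 + 11·25.3009 = 282.8043.
Posterior precision = 1/σ₀² + n/σ² = 1/25.3009 + 11/4.4944 = (σ² + n·σ₀²)/(σ₀²σ²) = 282.8043/(25.3009·4.4944); posterior variance σₙ² = σ₀²σ²/(σ² + n·σ₀²) = 25.3009·4.4944/282.8043 = 0.402089.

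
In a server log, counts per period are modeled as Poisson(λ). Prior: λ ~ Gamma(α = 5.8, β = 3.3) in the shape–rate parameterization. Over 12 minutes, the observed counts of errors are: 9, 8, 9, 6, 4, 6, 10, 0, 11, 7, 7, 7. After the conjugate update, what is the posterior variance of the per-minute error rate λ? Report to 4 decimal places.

With a Gamma(shape α, rate β) prior, the Poisson likelihood is conjugate: the posterior is Gamma(α + ΣXᵢ, β + n).
Sum of counts S = 84 over n = 12 minutes.
Posterior: Gamma(α+S, β+n) = Gamma(5.8+84, 3.3+12) = Gamma(89.8, 15.3).
Var = α/β² = 89.8/15.3² = 0.3836.

0.3836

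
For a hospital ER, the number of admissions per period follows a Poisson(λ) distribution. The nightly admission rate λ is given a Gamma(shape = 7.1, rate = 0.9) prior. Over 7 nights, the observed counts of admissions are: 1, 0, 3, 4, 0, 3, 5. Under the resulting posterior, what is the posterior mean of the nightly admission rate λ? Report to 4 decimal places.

With a Gamma(shape α, rate β) prior, the Poisson likelihood is conjugate: the posterior is Gamma(α + ΣXᵢ, β + n).
Sum of counts S = 16 over n = 7 nights.
Posterior: Gamma(α+S, β+n) = Gamma(7.1+16, 0.9+7) = Gamma(23.1, 7.9).
Posterior mean = α/β = 23.1/7.9 = 2.9241.

2.9241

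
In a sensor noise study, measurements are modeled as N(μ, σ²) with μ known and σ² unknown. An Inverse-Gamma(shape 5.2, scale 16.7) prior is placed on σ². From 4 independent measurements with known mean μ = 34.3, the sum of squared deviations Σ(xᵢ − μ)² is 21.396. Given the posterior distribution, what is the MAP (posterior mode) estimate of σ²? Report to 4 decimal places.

3.3412

With known mean μ and an Inverse-Gamma(α, β) prior on σ², the Normal likelihood is conjugate: posterior is Inv-Gamma(α + n/2, β + Σ(xᵢ−μ)²/2).
Posterior: Inv-Gamma(5.2 + 4/2, 16.7 + 21.396/2) = Inv-Gamma(7.20, 27.3980).
Mode = β/(α+1) = 27.3980/8.20 = 3.3412.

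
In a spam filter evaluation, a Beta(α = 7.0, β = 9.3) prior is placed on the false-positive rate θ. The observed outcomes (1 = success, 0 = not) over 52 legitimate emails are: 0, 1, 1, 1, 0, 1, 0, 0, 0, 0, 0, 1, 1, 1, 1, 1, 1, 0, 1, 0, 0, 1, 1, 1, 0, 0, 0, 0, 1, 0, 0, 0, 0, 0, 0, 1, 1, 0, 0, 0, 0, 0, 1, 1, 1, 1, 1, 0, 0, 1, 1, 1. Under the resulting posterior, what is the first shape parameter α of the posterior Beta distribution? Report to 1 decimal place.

The Beta prior is conjugate to a Binomial/Bernoulli likelihood; the update adds successes to α and failures to β.
Posterior: Beta(α+k, β+n−k) = Beta(7.0+25, 9.3+27) = Beta(32.0, 36.3).
Posterior α = 32.0.

32.0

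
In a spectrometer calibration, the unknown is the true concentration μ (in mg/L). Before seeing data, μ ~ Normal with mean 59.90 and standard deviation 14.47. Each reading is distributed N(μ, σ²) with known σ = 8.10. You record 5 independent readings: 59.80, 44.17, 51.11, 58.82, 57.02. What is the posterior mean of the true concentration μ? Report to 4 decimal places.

54.5211

For Normal data with known variance σ², a Normal(μ₀, σ₀²) prior on μ is conjugate. Posterior precision = 1/σ₀² + n/σ²; posterior mean is the precision-weighted average of μ₀ and x̄.
Σxᵢ = 59.80 + 44.17 + 51.11 + 58.82 + 57.02 = 270.92, so n·x̄ = 270.92.
σ₀² = 14.47² = 209.3809, σ² = 8.10² = 65.61; σ² + n·σ₀² = 65.61 + 5·209.3809 = 1112.5145.
Posterior mean = (μ₀/σ₀² + n·x̄/σ²)/(1/σ₀² + n/σ²) = (σ²·μ₀ + σ₀²·n·x̄)/(σ² + n·σ₀²) = (65.61·59.90 + 209.3809·270.92)/1112.5145 = 60655.512428/1112.5145 = 54.5211.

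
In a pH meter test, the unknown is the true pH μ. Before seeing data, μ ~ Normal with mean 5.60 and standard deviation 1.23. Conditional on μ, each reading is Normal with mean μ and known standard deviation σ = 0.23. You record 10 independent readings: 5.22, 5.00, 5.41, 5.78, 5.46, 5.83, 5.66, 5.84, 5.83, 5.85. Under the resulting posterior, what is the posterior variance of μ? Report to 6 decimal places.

0.005272

For Normal data with known variance σ², a Normal(μ₀, σ₀²) prior on μ is conjugate. Posterior precision = 1/σ₀² + n/σ²; posterior mean is the precision-weighted average of μ₀ and x̄.
σ₀² = 1.23² = 1.5129, σ² = 0.23² = 0.0529; σ² + n·σ₀² = 0.0529 + 10·1.5129 = 15.1819.
Posterior precision = 1/σ₀² + n/σ² = 1/1.5129 + 10/0.0529 = (σ² + n·σ₀²)/(σ₀²σ²) = 15.1819/(1.5129·0.0529); posterior variance σₙ² = σ₀²σ²/(σ² + n·σ₀²) = 1.5129·0.0529/15.1819 = 0.005272.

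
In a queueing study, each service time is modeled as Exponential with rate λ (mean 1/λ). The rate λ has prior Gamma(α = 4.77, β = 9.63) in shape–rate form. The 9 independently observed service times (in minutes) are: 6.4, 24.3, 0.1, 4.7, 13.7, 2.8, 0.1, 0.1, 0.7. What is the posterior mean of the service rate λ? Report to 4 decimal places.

With a Gamma(shape α, rate β) prior on the exponential rate λ, the posterior after n observations with total T = Σxᵢ is Gamma(α+n, β+T).
Sum of observations T = 52.9 minutes; n = 9.
Posterior: Gamma(4.77+9, 9.63+52.9) = Gamma(13.77, 62.53).
Posterior mean of λ = α/β = 13.77/62.53 = 0.2202.

0.2202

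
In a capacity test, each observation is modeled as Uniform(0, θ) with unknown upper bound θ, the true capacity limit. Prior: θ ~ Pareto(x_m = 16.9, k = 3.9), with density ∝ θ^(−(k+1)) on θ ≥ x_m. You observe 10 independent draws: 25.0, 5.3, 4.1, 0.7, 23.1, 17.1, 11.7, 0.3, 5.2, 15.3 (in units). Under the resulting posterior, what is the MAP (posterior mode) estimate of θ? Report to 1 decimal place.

A Pareto(scale x_m, shape k) prior on the upper bound θ of Uniform(0, θ) is conjugate: posterior is Pareto(max(x_m, max xᵢ), k + n).
Sample maximum = 25.0; prior scale x_m = 16.9 → posterior scale = max = 25.0.
Posterior shape = 3.9 + 10 = 13.9.
The Pareto density is decreasing on [x_m, ∞), so the mode is x_m = 25.0.

25.0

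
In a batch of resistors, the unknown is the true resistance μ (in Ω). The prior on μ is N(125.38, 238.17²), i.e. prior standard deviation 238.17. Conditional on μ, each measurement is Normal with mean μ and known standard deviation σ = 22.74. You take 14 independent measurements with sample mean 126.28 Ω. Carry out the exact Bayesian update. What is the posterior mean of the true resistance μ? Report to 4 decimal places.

For Normal data with known variance σ², a Normal(μ₀, σ₀²) prior on μ is conjugate. Posterior precision = 1/σ₀² + n/σ²; posterior mean is the precision-weighted average of μ₀ and x̄.
n·x̄ = 14·126.28 = 1767.92.
σ₀² = 238.17² = 56724.9489, σ² = 22.74² = 517.1076; σ² + n·σ₀² = 517.1076 + 14·56724.9489 = 794666.3922.
Posterior mean = (μ₀/σ₀² + n·x̄/σ²)/(1/σ₀² + n/σ²) = (σ²·μ₀ + σ₀²·n·x̄)/(σ² + n·σ₀²) = (517.1076·125.38 + 56724.9489·1767.92)/794666.3922 = 100350006.610176/794666.3922 = 126.2794.

126.2794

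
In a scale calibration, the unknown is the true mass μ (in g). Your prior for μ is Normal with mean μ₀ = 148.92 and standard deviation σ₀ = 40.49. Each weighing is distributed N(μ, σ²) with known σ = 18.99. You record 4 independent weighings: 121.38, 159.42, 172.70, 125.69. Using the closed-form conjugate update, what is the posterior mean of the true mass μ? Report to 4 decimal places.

145.0124

For Normal data with known variance σ², a Normal(μ₀, σ₀²) prior on μ is conjugate. Posterior precision = 1/σ₀² + n/σ²; posterior mean is the precision-weighted average of μ₀ and x̄.
Σxᵢ = 121.38 + 159.42 + 172.70 + 125.69 = 579.19, so n·x̄ = 579.19.
σ₀² = 40.49² = 1639.4401, σ² = 18.99² = 360.6201; σ² + n·σ₀² = 360.6201 + 4·1639.4401 = 6918.3805.
Posterior mean = (μ₀/σ₀² + n·x̄/σ²)/(1/σ₀² + n/σ²) = (σ²·μ₀ + σ₀²·n·x̄)/(σ² + n·σ₀²) = (360.6201·148.92 + 1639.4401·579.19)/6918.3805 = 1003250.856811/6918.3805 = 145.0124.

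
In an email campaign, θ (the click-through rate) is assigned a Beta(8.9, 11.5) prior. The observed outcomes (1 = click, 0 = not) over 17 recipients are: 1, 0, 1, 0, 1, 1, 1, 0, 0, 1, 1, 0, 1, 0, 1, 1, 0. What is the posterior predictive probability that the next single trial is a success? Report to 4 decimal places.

0.5053

The Beta prior is conjugate to a Binomial/Bernoulli likelihood; the update adds successes to α and failures to β.
Posterior: Beta(α+k, β+n−k) = Beta(8.9+10, 11.5+7) = Beta(18.9, 18.5).
For a single future Bernoulli trial, P(success | data) = α/(α+β) = 0.5053.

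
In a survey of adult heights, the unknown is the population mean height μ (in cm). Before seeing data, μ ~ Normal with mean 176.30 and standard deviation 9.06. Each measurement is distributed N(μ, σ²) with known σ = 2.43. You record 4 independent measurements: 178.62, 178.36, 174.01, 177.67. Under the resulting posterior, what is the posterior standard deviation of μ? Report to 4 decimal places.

1.2042

For Normal data with known variance σ², a Normal(μ₀, σ₀²) prior on μ is conjugate. Posterior precision = 1/σ₀² + n/σ²; posterior mean is the precision-weighted average of μ₀ and x̄.
σ₀² = 9.06² = 82.0836, σ² = 2.43² = 5.9049; σ² + n·σ₀² = 5.9049 + 4·82.0836 = 334.2393.
Posterior precision = 1/σ₀² + n/σ² = 1/82.0836 + 4/5.9049 = (σ² + n·σ₀²)/(σ₀²σ²) = 334.2393/(82.0836·5.9049); posterior variance σₙ² = σ₀²σ²/(σ² + n·σ₀²) = 82.0836·5.9049/334.2393 = 1.450145.
Posterior SD = √σₙ² = √(82.0836·5.9049/334.2393) = 1.2042.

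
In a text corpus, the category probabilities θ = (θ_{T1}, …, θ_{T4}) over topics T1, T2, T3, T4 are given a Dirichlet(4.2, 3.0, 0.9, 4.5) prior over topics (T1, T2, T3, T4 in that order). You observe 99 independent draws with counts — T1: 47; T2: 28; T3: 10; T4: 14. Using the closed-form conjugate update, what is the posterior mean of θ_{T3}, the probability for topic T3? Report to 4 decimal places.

The Dirichlet prior is conjugate to the Multinomial likelihood: each posterior αⱼ = prior αⱼ + observed count nⱼ.
Posterior concentration: (51.2, 31.0, 10.9, 18.5), total = 111.6.
E[θ_{T3}|data] = α_{T3}/Σα = 10.9/111.6 = 0.0977.

0.0977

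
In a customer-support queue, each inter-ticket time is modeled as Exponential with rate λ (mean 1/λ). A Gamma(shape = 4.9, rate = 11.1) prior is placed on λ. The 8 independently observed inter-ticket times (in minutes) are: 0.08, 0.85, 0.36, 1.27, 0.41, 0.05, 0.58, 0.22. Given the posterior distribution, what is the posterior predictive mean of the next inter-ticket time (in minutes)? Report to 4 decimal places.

With a Gamma(shape α, rate β) prior on the exponential rate λ, the posterior after n observations with total T = Σxᵢ is Gamma(α+n, β+T).
Sum of observations T = 3.82 minutes; n = 8.
Posterior: Gamma(4.9+8, 11.1+3.82) = Gamma(12.9, 14.92).
The predictive distribution for the next observation is Lomax; its mean is β/(α−1) = 14.92/11.9 = 1.2538.

1.2538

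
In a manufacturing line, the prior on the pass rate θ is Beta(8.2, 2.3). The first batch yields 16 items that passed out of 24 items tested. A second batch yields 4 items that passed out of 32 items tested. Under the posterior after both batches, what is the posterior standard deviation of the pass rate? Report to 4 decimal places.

0.0602

The Beta prior is conjugate to a Binomial/Bernoulli likelihood; the update adds successes to α and failures to β.
After batch 1: Beta(8.2+16, 2.3+8) = Beta(24.2, 10.3).
After batch 2: Beta(24.2+4, 10.3+28) = Beta(28.2, 38.3).
Var = αβ/((α+β)²(α+β+1)) = 28.2·38.3/(66.5²·67.5) = 0.00361827; SD = √0.00361827 = 0.0602.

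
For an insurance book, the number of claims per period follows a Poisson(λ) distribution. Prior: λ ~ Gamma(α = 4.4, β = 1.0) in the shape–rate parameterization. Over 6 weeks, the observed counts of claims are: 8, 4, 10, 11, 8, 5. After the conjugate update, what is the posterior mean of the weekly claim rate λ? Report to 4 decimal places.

With a Gamma(shape α, rate β) prior, the Poisson likelihood is conjugate: the posterior is Gamma(α + ΣXᵢ, β + n).
Sum of counts S = 46 over n = 6 weeks.
Posterior: Gamma(α+S, β+n) = Gamma(4.4+46, 1.0+6) = Gamma(50.4, 7.0).
Posterior mean = α/β = 50.4/7.0 = 7.2000.

7.2000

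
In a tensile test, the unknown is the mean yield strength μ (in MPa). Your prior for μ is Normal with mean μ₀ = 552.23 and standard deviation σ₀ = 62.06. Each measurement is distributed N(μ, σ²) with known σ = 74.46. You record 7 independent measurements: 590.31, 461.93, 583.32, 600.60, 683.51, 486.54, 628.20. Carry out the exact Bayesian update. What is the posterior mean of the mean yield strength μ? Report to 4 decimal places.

For Normal data with known variance σ², a Normal(μ₀, σ₀²) prior on μ is conjugate. Posterior precision = 1/σ₀² + n/σ²; posterior mean is the precision-weighted average of μ₀ and x̄.
Σxᵢ = 590.31 + 461.93 + 583.32 + 600.60 + 683.51 + 486.54 + 628.20 = 4034.41, so n·x̄ = 4034.41.
σ₀² = 62.06² = 3851.4436, σ² = 74.46² = 5544.2916; σ² + n·σ₀² = 5544.2916 + 7·3851.4436 = 32504.3968.
Posterior mean = (μ₀/σ₀² + n·x̄/σ²)/(1/σ₀² + n/σ²) = (σ²·μ₀ + σ₀²·n·x̄)/(σ² + n·σ₀²) = (5544.2916·552.23 + 3851.4436·4034.41)/32504.3968 = 18600026.724544/32504.3968 = 572.2311.

572.2311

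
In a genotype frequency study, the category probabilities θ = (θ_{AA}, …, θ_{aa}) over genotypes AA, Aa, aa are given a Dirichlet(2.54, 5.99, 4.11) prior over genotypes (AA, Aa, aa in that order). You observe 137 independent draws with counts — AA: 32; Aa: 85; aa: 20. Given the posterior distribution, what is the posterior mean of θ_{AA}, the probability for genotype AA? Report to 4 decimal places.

The Dirichlet prior is conjugate to the Multinomial likelihood: each posterior αⱼ = prior αⱼ + observed count nⱼ.
Posterior concentration: (34.54, 90.99, 24.11), total = 149.64.
E[θ_{AA}|data] = α_{AA}/Σα = 34.54/149.64 = 0.2308.

0.2308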